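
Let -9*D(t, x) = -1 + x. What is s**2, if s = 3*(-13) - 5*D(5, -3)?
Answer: 137641/81 ≈ 1699.3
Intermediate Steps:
D(t, x) = 1/9 - x/9 (D(t, x) = -(-1 + x)/9 = 1/9 - x/9)
s = -371/9 (s = 3*(-13) - 5*(1/9 - 1/9*(-3)) = -39 - 5*(1/9 + 1/3) = -39 - 5*4/9 = -39 - 20/9 = -371/9 ≈ -41.222)
s**2 = (-371/9)**2 = 137641/81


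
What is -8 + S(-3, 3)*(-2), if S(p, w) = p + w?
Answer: -8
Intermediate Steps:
-8 + S(-3, 3)*(-2) = -8 + (-3 + 3)*(-2) = -8 + 0*(-2) = -8 + 0 = -8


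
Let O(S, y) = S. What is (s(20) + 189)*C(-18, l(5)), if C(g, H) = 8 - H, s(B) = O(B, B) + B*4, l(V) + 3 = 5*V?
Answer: -4046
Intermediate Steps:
l(V) = -3 + 5*V
s(B) = 5*B (s(B) = B + B*4 = B + 4*B = 5*B)
(s(20) + 189)*C(-18, l(5)) = (5*20 + 189)*(8 - (-3 + 5*5)) = (100 + 189)*(8 - (-3 + 25)) = 289*(8 - 1*22) = 289*(8 - 22) = 289*(-14) = -4046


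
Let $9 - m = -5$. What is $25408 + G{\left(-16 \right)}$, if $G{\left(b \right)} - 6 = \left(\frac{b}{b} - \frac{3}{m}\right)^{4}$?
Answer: $\frac{976318865}{38416} \approx 25414.0$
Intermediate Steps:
$m = 14$ ($m = 9 - -5 = 9 + 5 = 14$)
$G{\left(b \right)} = \frac{245137}{38416}$ ($G{\left(b \right)} = 6 + \left(\frac{b}{b} - \frac{3}{14}\right)^{4} = 6 + \left(1 - \frac{3}{14}\right)^{4} = 6 + \left(\frac{11}{14}\right)^{4} = 6 + \frac{14641}{38416} = \frac{245137}{38416}$)
$25408 + G{\left(-16 \right)} = 25408 + \frac{245137}{38416} = \frac{976318865}{38416}$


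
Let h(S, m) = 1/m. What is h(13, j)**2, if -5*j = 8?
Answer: 25/64 ≈ 0.39063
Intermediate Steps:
j = -8/5 (j = -1/5*8 = -8/5 ≈ -1.6000)
h(13, j)**2 = (1/(-8/5))**2 = (-5/8)**2 = 25/64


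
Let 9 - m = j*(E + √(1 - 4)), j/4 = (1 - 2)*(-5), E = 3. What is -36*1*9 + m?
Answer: -375 - 20*I*√3 ≈ -375.0 - 34.641*I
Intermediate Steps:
j = 20 (j = 4*((1 - 2)*(-5)) = 4*(-1*(-5)) = 4*5 = 20)
m = -51 - 20*I*√3 (m = 9 - 20*(3 + √(1 - 4)) = 9 - 20*(3 + √(-3)) = 9 - 20*(3 + I*√3) = 9 - (60 + 20*I*√3) = 9 + (-60 - 20*I*√3) = -51 - 20*I*√3 ≈ -51.0 - 34.641*I)
-36*1*9 + m = -36*1*9 + (-51 - 20*I*√3) = -36*9 + (-51 - 20*I*√3) = -324 + (-51 - 20*I*√3) = -375 - 20*I*√3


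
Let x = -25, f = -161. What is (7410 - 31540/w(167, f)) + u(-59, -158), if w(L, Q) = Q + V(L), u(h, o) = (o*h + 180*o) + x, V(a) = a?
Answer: -50969/3 ≈ -16990.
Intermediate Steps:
u(h, o) = -25 + 180*o + h*o (u(h, o) = (o*h + 180*o) - 25 = (h*o + 180*o) - 25 = (180*o + h*o) - 25 = -25 + 180*o + h*o)
w(L, Q) = L + Q (w(L, Q) = Q + L = L + Q)
(7410 - 31540/w(167, f)) + u(-59, -158) = (7410 - 31540/(167 - 161)) + (-25 + 180*(-158) - 59*(-158)) = (7410 - 31540/6) + (-25 - 28440 + 9322) = (7410 - 31540*⅙) - 19143 = (7410 - 15770/3) - 19143 = 6460/3 - 19143 = -50969/3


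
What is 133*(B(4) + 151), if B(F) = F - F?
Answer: 20083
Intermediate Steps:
B(F) = 0
133*(B(4) + 151) = 133*(0 + 151) = 133*151 = 20083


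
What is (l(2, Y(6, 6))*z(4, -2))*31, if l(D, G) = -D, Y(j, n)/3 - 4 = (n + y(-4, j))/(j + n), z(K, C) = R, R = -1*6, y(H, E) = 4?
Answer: 372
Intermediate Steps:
R = -6
z(K, C) = -6
Y(j, n) = 12 + 3*(4 + n)/(j + n) (Y(j, n) = 12 + 3*((n + 4)/(j + n)) = 12 + 3*((4 + n)/(j + n)) = 12 + 3*(4 + n)/(j + n))
(l(2, Y(6, 6))*z(4, -2))*31 = (-1*2*(-6))*31 = -2*(-6)*31 = 12*31 = 372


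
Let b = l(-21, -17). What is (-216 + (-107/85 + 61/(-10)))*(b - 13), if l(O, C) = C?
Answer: 113913/17 ≈ 6700.8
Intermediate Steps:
b = -17
(-216 + (-107/85 + 61/(-10)))*(b - 13) = (-216 + (-107/85 + 61/(-10)))*(-17 - 13) = (-216 + (-107*1/85 + 61*(-⅒)))*(-30) = (-216 + (-107/85 - 61/10))*(-30) = (-216 - 1251/170)*(-30) = -37971/170*(-30) = 113913/17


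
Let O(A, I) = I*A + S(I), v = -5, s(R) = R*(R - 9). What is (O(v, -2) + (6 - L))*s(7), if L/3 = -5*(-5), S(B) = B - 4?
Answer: 910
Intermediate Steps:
S(B) = -4 + B
s(R) = R*(-9 + R)
L = 75 (L = 3*(-5*(-5)) = 3*25 = 75)
O(A, I) = -4 + I + A*I (O(A, I) = I*A + (-4 + I) = A*I + (-4 + I) = -4 + I + A*I)
(O(v, -2) + (6 - L))*s(7) = ((-4 - 2 - 5*(-2)) + (6 - 1*75))*(7*(-9 + 7)) = ((-4 - 2 + 10) + (6 - 75))*(7*(-2)) = (4 - 69)*(-14) = -65*(-14) = 910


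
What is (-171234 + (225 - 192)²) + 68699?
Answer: -101446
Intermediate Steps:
(-171234 + (225 - 192)²) + 68699 = (-171234 + 33²) + 68699 = (-171234 + 1089) + 68699 = -170145 + 68699 = -101446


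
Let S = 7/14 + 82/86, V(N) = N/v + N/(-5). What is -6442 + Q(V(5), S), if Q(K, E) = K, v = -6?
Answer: -38663/6 ≈ -6443.8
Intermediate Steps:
V(N) = -11*N/30 (V(N) = N/(-6) + N/(-5) = N*(-⅙) + N*(-⅕) = -N/6 - N/5 = -11*N/30)
S = 125/86 (S = 7*(1/14) + 82*(1/86) = ½ + 41/43 = 125/86 ≈ 1.4535)
-6442 + Q(V(5), S) = -6442 - 11/30*5 = -6442 - 11/6 = -38663/6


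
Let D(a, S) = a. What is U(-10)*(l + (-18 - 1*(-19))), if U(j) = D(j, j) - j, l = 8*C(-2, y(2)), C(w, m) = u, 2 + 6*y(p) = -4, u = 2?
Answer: 0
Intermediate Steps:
y(p) = -1 (y(p) = -⅓ + (⅙)*(-4) = -⅓ - ⅔ = -1)
C(w, m) = 2
l = 16 (l = 8*2 = 16)
U(j) = 0 (U(j) = j - j = 0)
U(-10)*(l + (-18 - 1*(-19))) = 0*(16 + (-18 - 1*(-19))) = 0*(16 + (-18 + 19)) = 0*(16 + 1) = 0*17 = 0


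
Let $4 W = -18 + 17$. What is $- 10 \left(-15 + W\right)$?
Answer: $\frac{305}{2} \approx 152.5$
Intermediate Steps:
$W = - \frac{1}{4}$ ($W = \frac{-18 + 17}{4} = \frac{1}{4} \left(-1\right) = - \frac{1}{4} \approx -0.25$)
$- 10 \left(-15 + W\right) = - 10 \left(-15 - \frac{1}{4}\right) = \left(-10\right) \left(- \frac{61}{4}\right) = \frac{305}{2}$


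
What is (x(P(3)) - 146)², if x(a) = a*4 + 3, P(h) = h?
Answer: 17161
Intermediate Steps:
x(a) = 3 + 4*a (x(a) = 4*a + 3 = 3 + 4*a)
(x(P(3)) - 146)² = ((3 + 4*3) - 146)² = ((3 + 12) - 146)² = (15 - 146)² = (-131)² = 17161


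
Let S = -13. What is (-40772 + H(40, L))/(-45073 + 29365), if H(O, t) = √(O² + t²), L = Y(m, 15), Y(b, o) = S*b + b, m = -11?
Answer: 10193/3927 - √1189/3927 ≈ 2.5868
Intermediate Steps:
Y(b, o) = -12*b (Y(b, o) = -13*b + b = -12*b)
L = 132 (L = -12*(-11) = 132)
(-40772 + H(40, L))/(-45073 + 29365) = (-40772 + √(40² + 132²))/(-45073 + 29365) = (-40772 + √(1600 + 17424))/(-15708) = (-40772 + √19024)*(-1/15708) = (-40772 + 4*√1189)*(-1/15708) = 10193/3927 - √1189/3927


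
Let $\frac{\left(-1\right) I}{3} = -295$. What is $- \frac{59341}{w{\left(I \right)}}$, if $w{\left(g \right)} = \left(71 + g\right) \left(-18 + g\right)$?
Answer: $- \frac{59341}{828852} \approx -0.071594$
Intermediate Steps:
$I = 885$ ($I = \left(-3\right) \left(-295\right) = 885$)
$w{\left(g \right)} = \left(-18 + g\right) \left(71 + g\right)$
$- \frac{59341}{w{\left(I \right)}} = - \frac{59341}{-1278 + 885^{2} + 53 \cdot 885} = - \frac{59341}{-1278 + 783225 + 46905} = - \frac{59341}{828852}$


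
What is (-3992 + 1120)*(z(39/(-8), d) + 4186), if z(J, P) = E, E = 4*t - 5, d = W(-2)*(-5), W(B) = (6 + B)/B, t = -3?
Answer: -11973368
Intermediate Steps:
W(B) = (6 + B)/B
d = 10 (d = ((6 - 2)/(-2))*(-5) = -½*4*(-5) = -2*(-5) = 10)
E = -17 (E = 4*(-3) - 5 = -12 - 5 = -17)
z(J, P) = -17
(-3992 + 1120)*(z(39/(-8), d) + 4186) = (-3992 + 1120)*(-17 + 4186) = -2872*4169 = -11973368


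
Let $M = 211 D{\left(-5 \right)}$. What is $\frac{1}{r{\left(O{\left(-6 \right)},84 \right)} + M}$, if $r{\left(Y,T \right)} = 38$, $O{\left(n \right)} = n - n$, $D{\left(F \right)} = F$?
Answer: $- \frac{1}{1017} \approx -0.00098328$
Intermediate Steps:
$O{\left(n \right)} = 0$
$M = -1055$ ($M = 211 \left(-5\right) = -1055$)
$\frac{1}{r{\left(O{\left(-6 \right)},84 \right)} + M} = \frac{1}{38 - 1055} = \frac{1}{-1017} = - \frac{1}{1017}$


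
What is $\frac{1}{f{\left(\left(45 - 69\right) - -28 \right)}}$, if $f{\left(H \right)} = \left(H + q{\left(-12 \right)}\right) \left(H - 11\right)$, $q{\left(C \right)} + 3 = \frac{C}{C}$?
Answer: $- \frac{1}{14} \approx -0.071429$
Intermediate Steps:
$q{\left(C \right)} = -2$ ($q{\left(C \right)} = -3 + \frac{C}{C} = -3 + 1 = -2$)
$f{\left(H \right)} = \left(-11 + H\right) \left(-2 + H\right)$ ($f{\left(H \right)} = \left(H - 2\right) \left(H - 11\right) = \left(-2 + H\right) \left(-11 + H\right) = \left(-11 + H\right) \left(-2 + H\right)$)
$\frac{1}{f{\left(\left(45 - 69\right) - -28 \right)}} = \frac{1}{22 + \left(\left(45 - 69\right) - -28\right)^{2} - 13 \left(\left(45 - 69\right) - -28\right)} = \frac{1}{22 + \left(\left(45 - 69\right) + 28\right)^{2} - 13 \left(\left(45 - 69\right) + 28\right)} = \frac{1}{22 + \left(-24 + 28\right)^{2} - 13 \left(-24 + 28\right)} = \frac{1}{22 + 4^{2} - 52} = \frac{1}{22 + 16 - 52} = \frac{1}{-14} = - \frac{1}{14}$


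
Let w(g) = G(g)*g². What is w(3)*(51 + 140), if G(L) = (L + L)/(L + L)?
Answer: 1719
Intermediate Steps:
G(L) = 1 (G(L) = (2*L)/((2*L)) = (2*L)*(1/(2*L)) = 1)
w(g) = g² (w(g) = 1*g² = g²)
w(3)*(51 + 140) = 3²*(51 + 140) = 9*191 = 1719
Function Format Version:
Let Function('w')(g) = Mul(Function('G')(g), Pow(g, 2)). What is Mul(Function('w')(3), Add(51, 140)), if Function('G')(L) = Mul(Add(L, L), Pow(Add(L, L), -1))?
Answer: 1719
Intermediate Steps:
Function('G')(L) = 1 (Function('G')(L) = Mul(Mul(2, L), Pow(Mul(2, L), -1)) = Mul(Mul(2, L), Mul(Rational(1, 2), Pow(L, -1))) = 1)
Function('w')(g) = Pow(g, 2) (Function('w')(g) = Mul(1, Pow(g, 2)) = Pow(g, 2))
Mul(Function('w')(3), Add(51, 140)) = Mul(Pow(3, 2), Add(51, 140)) = Mul(9, 191) = 1719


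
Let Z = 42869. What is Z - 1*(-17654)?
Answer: 60523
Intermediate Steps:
Z - 1*(-17654) = 42869 - 1*(-17654) = 42869 + 17654 = 60523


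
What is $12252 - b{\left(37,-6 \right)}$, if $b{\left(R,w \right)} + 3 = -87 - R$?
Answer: $12379$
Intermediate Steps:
$b{\left(R,w \right)} = -90 - R$ ($b{\left(R,w \right)} = -3 - \left(87 + R\right) = -90 - R$)
$12252 - b{\left(37,-6 \right)} = 12252 - \left(-90 - 37\right) = 12252 - -127 = 12252 + 127 = 12379$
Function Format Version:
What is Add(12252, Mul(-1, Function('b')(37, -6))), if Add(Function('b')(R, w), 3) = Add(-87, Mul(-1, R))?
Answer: 12379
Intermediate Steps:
Function('b')(R, w) = Add(-90, Mul(-1, R)) (Function('b')(R, w) = Add(-3, Add(-87, Mul(-1, R))) = Add(-90, Mul(-1, R)))
Add(12252, Mul(-1, Function('b')(37, -6))) = Add(12252, Mul(-1, Add(-90, Mul(-1, 37)))) = Add(12252, Mul(-1, Add(-90, -37))) = Add(12252, Mul(-1, -127)) = Add(12252, 127) = 12379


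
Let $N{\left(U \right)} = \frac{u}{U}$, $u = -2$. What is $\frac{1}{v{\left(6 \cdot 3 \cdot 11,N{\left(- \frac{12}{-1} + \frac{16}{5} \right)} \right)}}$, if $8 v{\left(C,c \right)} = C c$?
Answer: $- \frac{152}{495} \approx -0.30707$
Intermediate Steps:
$N{\left(U \right)} = - \frac{2}{U}$
$v{\left(C,c \right)} = \frac{C c}{8}$
$\frac{1}{v{\left(6 \cdot 3 \cdot 11,N{\left(- \frac{12}{-1} + \frac{16}{5} \right)} \right)}} = \frac{1}{\frac{1}{8} \cdot 6 \cdot 3 \cdot 11 \left(- \frac{2}{- \frac{12}{-1} + \frac{16}{5}}\right)} = \frac{1}{\frac{1}{8} \cdot 18 \cdot 11 \left(- \frac{2}{\left(-12\right) \left(-1\right) + 16 \cdot \frac{1}{5}}\right)} = \frac{1}{\frac{1}{8} \cdot 198 \left(- \frac{2}{12 + \frac{16}{5}}\right)} = \frac{1}{\frac{1}{8} \cdot 198 \left(- \frac{2}{\frac{76}{5}}\right)} = \frac{1}{\frac{1}{8} \cdot 198 \left(\left(-2\right) \frac{5}{76}\right)} = \frac{1}{\frac{1}{8} \cdot 198 \left(- \frac{5}{38}\right)} = \frac{1}{- \frac{495}{152}} = - \frac{152}{495}$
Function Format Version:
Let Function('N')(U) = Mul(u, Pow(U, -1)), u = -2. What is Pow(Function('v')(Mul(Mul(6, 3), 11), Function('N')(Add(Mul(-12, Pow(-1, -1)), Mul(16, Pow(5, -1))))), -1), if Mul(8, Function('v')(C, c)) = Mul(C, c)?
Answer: Rational(-152, 495) ≈ -0.30707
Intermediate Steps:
Function('N')(U) = Mul(-2, Pow(U, -1))
Function('v')(C, c) = Mul(Rational(1, 8), C, c) (Function('v')(C, c) = Mul(Rational(1, 8), Mul(C, c)) = Mul(Rational(1, 8), C, c))
Pow(Function('v')(Mul(Mul(6, 3), 11), Function('N')(Add(Mul(-12, Pow(-1, -1)), Mul(16, Pow(5, -1))))), -1) = Pow(Mul(Rational(1, 8), Mul(Mul(6, 3), 11), Mul(-2, Pow(Add(Mul(-12, Pow(-1, -1)), Mul(16, Pow(5, -1))), -1))), -1) = Pow(Mul(Rational(1, 8), Mul(18, 11), Mul(-2, Pow(Add(Mul(-12, -1), Mul(16, Rational(1, 5))), -1))), -1) = Pow(Mul(Rational(1, 8), 198, Mul(-2, Pow(Add(12, Rational(16, 5)), -1))), -1) = Pow(Mul(Rational(1, 8), 198, Mul(-2, Pow(Rational(76, 5), -1))), -1) = Pow(Mul(Rational(1, 8), 198, Mul(-2, Rational(5, 76))), -1) = Pow(Mul(Rational(1, 8), 198, Rational(-5, 38)), -1) = Pow(Rational(-495, 152), -1) = Rational(-152, 495)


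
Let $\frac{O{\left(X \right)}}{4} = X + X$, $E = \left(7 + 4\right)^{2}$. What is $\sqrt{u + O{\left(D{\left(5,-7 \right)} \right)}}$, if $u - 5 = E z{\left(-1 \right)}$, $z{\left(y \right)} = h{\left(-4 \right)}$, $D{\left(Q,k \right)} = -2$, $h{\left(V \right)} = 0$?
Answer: $i \sqrt{11} \approx 3.3166 i$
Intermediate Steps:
$z{\left(y \right)} = 0$
$E = 121$ ($E = 11^{2} = 121$)
$O{\left(X \right)} = 8 X$ ($O{\left(X \right)} = 4 \left(X + X\right) = 4 \cdot 2 X = 8 X$)
$u = 5$ ($u = 5 + 121 \cdot 0 = 5 + 0 = 5$)
$\sqrt{u + O{\left(D{\left(5,-7 \right)} \right)}} = \sqrt{5 + 8 \left(-2\right)} = \sqrt{5 - 16} = \sqrt{-11} = i \sqrt{11}$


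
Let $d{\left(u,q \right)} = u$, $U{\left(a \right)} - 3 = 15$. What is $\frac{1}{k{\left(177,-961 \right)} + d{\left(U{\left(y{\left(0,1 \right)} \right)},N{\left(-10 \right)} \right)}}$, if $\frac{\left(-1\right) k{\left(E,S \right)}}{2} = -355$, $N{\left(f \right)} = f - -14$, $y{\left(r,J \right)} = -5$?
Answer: $\frac{1}{728} \approx 0.0013736$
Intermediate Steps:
$N{\left(f \right)} = 14 + f$ ($N{\left(f \right)} = f + 14 = 14 + f$)
$k{\left(E,S \right)} = 710$ ($k{\left(E,S \right)} = \left(-2\right) \left(-355\right) = 710$)
$U{\left(a \right)} = 18$ ($U{\left(a \right)} = 3 + 15 = 18$)
$\frac{1}{k{\left(177,-961 \right)} + d{\left(U{\left(y{\left(0,1 \right)} \right)},N{\left(-10 \right)} \right)}} = \frac{1}{710 + 18} = \frac{1}{728}$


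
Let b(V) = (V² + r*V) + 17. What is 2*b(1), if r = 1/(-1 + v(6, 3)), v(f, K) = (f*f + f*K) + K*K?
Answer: 1117/31 ≈ 36.032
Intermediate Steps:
v(f, K) = K² + f² + K*f (v(f, K) = (f² + K*f) + K² = K² + f² + K*f)
r = 1/62 (r = 1/(-1 + (3² + 6² + 3*6)) = 1/(-1 + (9 + 36 + 18)) = 1/(-1 + 63) = 1/62 ≈ 0.016129)
b(V) = 17 + V² + V/62 (b(V) = (V² + V/62) + 17 = 17 + V² + V/62)
2*b(1) = 2*(17 + 1² + (1/62)*1) = 2*(17 + 1 + 1/62) = 2*(1117/62) = 1117/31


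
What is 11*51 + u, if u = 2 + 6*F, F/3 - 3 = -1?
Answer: 599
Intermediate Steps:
F = 6 (F = 9 + 3*(-1) = 9 - 3 = 6)
u = 38 (u = 2 + 6*6 = 2 + 36 = 38)
11*51 + u = 11*51 + 38 = 561 + 38 = 599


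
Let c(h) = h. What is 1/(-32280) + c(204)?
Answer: 6585119/32280 ≈ 204.00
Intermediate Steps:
1/(-32280) + c(204) = 1/(-32280) + 204 = -1/32280 + 204 = 6585119/32280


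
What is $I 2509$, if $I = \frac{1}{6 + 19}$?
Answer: $\frac{2509}{25} \approx 100.36$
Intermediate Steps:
$I = \frac{1}{25} \approx 0.04$
$I 2509 = \frac{1}{25} \cdot 2509 = \frac{2509}{25}$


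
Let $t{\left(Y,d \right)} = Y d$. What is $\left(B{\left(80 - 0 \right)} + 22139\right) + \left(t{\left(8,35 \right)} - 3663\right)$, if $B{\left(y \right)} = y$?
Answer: $18836$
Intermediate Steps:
$\left(B{\left(80 - 0 \right)} + 22139\right) + \left(t{\left(8,35 \right)} - 3663\right) = \left(\left(80 - 0\right) + 22139\right) + \left(8 \cdot 35 - 3663\right) = \left(\left(80 + 0\right) + 22139\right) + \left(280 - 3663\right) = \left(80 + 22139\right) - 3383 = 22219 - 3383 = 18836$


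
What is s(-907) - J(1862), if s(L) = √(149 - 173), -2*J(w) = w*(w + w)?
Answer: 3467044 + 2*I*√6 ≈ 3.467e+6 + 4.899*I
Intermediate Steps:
J(w) = -w² (J(w) = -w*(w + w)/2 = -w*2*w/2 = -w²)
s(L) = 2*I*√6 (s(L) = √(-24) = 2*I*√6)
s(-907) - J(1862) = 2*I*√6 - (-1)*1862² = 2*I*√6 - (-1)*3467044 = 2*I*√6 - 1*(-3467044) = 2*I*√6 + 3467044 = 3467044 + 2*I*√6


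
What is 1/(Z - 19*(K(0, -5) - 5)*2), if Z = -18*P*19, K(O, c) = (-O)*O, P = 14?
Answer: -1/4598 ≈ -0.00021749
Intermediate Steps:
K(O, c) = -O**2
Z = -4788 (Z = -18*14*19 = -252*19 = -4788)
1/(Z - 19*(K(0, -5) - 5)*2) = 1/(-4788 - 19*(-1*0**2 - 5)*2) = 1/(-4788 - 19*(-1*0 - 5)*2) = 1/(-4788 - 19*(0 - 5)*2) = 1/(-4788 - (-95)*2) = 1/(-4788 - 19*(-10)) = 1/(-4788 + 190) = 1/(-4598) = -1/4598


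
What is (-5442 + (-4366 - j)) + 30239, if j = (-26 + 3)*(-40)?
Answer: 19511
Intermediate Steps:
j = 920 (j = -23*(-40) = 920)
(-5442 + (-4366 - j)) + 30239 = (-5442 + (-4366 - 1*920)) + 30239 = (-5442 + (-4366 - 920)) + 30239 = (-5442 - 5286) + 30239 = -10728 + 30239 = 19511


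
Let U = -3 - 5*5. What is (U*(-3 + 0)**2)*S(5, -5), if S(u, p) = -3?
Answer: 756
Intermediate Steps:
U = -28 (U = -3 - 25 = -28)
(U*(-3 + 0)**2)*S(5, -5) = -28*(-3 + 0)**2*(-3) = -28*(-3)**2*(-3) = -28*9*(-3) = -252*(-3) = 756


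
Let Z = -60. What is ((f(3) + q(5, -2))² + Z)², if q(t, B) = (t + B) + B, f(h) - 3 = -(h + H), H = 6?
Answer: 1225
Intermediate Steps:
f(h) = -3 - h (f(h) = 3 - (h + 6) = 3 - (6 + h) = 3 + (-6 - h) = -3 - h)
q(t, B) = t + 2*B (q(t, B) = (B + t) + B = t + 2*B)
((f(3) + q(5, -2))² + Z)² = (((-3 - 1*3) + (5 + 2*(-2)))² - 60)² = (((-3 - 3) + (5 - 4))² - 60)² = ((-6 + 1)² - 60)² = ((-5)² - 60)² = (25 - 60)² = (-35)² = 1225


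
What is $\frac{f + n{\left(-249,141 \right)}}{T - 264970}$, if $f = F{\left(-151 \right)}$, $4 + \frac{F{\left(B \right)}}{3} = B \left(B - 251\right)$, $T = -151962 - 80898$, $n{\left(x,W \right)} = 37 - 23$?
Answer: $- \frac{91054}{248915} \approx -0.3658$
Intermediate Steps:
$n{\left(x,W \right)} = 14$ ($n{\left(x,W \right)} = 37 - 23 = 14$)
$T = -232860$
$F{\left(B \right)} = -12 + 3 B \left(-251 + B\right)$ ($F{\left(B \right)} = -12 + 3 B \left(B - 251\right) = -12 + 3 B \left(-251 + B\right)$)
$f = 182094$ ($f = -12 - -113703 + 3 \left(-151\right)^{2} = -12 + 113703 + 3 \cdot 22801 = -12 + 113703 + 68403 = 182094$)
$\frac{f + n{\left(-249,141 \right)}}{T - 264970} = \frac{182094 + 14}{-232860 - 264970} = \frac{182108}{-497830} = 182108 \left(- \frac{1}{497830}\right) = - \frac{91054}{248915}$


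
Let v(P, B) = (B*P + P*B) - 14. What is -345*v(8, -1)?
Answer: 10350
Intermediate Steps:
v(P, B) = -14 + 2*B*P (v(P, B) = (B*P + B*P) - 14 = 2*B*P - 14 = -14 + 2*B*P)
-345*v(8, -1) = -345*(-14 + 2*(-1)*8) = -345*(-14 - 16) = -345*(-30) = 10350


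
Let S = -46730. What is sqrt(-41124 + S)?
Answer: I*sqrt(87854) ≈ 296.4*I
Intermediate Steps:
sqrt(-41124 + S) = sqrt(-41124 - 46730) = sqrt(-87854) = I*sqrt(87854)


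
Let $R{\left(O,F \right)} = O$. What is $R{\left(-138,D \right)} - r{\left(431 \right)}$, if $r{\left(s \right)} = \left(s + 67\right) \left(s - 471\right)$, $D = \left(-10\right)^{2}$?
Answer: $19782$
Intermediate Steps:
$D = 100$
$r{\left(s \right)} = \left(-471 + s\right) \left(67 + s\right)$ ($r{\left(s \right)} = \left(67 + s\right) \left(-471 + s\right) = \left(-471 + s\right) \left(67 + s\right)$)
$R{\left(-138,D \right)} - r{\left(431 \right)} = -138 - \left(-31557 + 431^{2} - 174124\right) = -138 - \left(-31557 + 185761 - 174124\right) = -138 - -19920 = -138 + 19920 = 19782$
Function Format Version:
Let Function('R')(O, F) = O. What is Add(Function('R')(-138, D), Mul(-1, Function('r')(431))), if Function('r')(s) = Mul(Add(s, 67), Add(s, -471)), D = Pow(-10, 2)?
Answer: 19782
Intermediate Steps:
D = 100
Function('r')(s) = Mul(Add(-471, s), Add(67, s)) (Function('r')(s) = Mul(Add(67, s), Add(-471, s)) = Mul(Add(-471, s), Add(67, s)))
Add(Function('R')(-138, D), Mul(-1, Function('r')(431))) = Add(-138, Mul(-1, Add(-31557, Pow(431, 2), Mul(-404, 431)))) = Add(-138, Mul(-1, Add(-31557, 185761, -174124))) = Add(-138, Mul(-1, -19920)) = Add(-138, 19920) = 19782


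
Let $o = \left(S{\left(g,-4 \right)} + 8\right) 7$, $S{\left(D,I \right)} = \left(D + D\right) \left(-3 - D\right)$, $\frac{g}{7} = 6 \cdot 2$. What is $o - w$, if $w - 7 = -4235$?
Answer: $-98028$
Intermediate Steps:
$w = -4228$ ($w = 7 - 4235 = -4228$)
$g = 84$ ($g = 7 \cdot 6 \cdot 2 = 7 \cdot 12 = 84$)
$S{\left(D,I \right)} = 2 D \left(-3 - D\right)$
$o = -102256$ ($o = \left(\left(-2\right) 84 \left(3 + 84\right) + 8\right) 7 = \left(\left(-2\right) 84 \cdot 87 + 8\right) 7 = \left(-14616 + 8\right) 7 = \left(-14608\right) 7 = -102256$)
$o - w = -102256 - -4228 = -102256 + 4228 = -98028$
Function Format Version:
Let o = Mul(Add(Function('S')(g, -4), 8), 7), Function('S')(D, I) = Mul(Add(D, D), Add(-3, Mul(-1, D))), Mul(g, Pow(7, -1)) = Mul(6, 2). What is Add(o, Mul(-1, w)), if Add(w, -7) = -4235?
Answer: -98028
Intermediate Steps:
w = -4228 (w = Add(7, -4235) = -4228)
g = 84 (g = Mul(7, Mul(6, 2)) = Mul(7, 12) = 84)
Function('S')(D, I) = Mul(2, D, Add(-3, Mul(-1, D))) (Function('S')(D, I) = Mul(Mul(2, D), Add(-3, Mul(-1, D))) = Mul(2, D, Add(-3, Mul(-1, D))))
o = -102256 (o = Mul(Add(Mul(-2, 84, Add(3, 84)), 8), 7) = Mul(Add(Mul(-2, 84, 87), 8), 7) = Mul(Add(-14616, 8), 7) = Mul(-14608, 7) = -102256)
Add(o, Mul(-1, w)) = Add(-102256, Mul(-1, -4228)) = Add(-102256, 4228) = -98028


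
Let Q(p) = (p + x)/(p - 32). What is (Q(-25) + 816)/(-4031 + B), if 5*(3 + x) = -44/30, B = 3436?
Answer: -498646/363375 ≈ -1.3723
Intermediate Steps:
x = -247/75 (x = -3 + (-44/30)/5 = -3 + (-44*1/30)/5 = -3 + (⅕)*(-22/15) = -3 - 22/75 = -247/75 ≈ -3.2933)
Q(p) = (-247/75 + p)/(-32 + p) (Q(p) = (p - 247/75)/(p - 32) = (-247/75 + p)/(-32 + p))
(Q(-25) + 816)/(-4031 + B) = ((-247/75 - 25)/(-32 - 25) + 816)/(-4031 + 3436) = (-2122/75/(-57) + 816)/(-595) = (-1/57*(-2122/75) + 816)*(-1/595) = (2122/4275 + 816)*(-1/595) = (3490522/4275)*(-1/595) = -498646/363375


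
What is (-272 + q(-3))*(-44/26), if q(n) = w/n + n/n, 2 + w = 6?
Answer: 17974/39 ≈ 460.87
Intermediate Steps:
w = 4 (w = -2 + 6 = 4)
q(n) = 1 + 4/n (q(n) = 4/n + n/n = 4/n + 1 = 1 + 4/n)
(-272 + q(-3))*(-44/26) = (-272 + (4 - 3)/(-3))*(-44/26) = (-272 - 1/3*1)*(-44*1/26) = (-272 - 1/3)*(-22/13) = -817/3*(-22/13) = 17974/39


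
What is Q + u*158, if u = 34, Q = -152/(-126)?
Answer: 338512/63 ≈ 5373.2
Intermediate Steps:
Q = 76/63 (Q = -152*(-1/126) = 76/63 ≈ 1.2063)
Q + u*158 = 76/63 + 34*158 = 76/63 + 5372 = 338512/63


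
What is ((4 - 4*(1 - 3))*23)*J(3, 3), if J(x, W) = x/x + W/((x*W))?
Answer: 368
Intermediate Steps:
J(x, W) = 1 + 1/x (J(x, W) = 1 + W/((W*x)) = 1 + W*(1/(W*x)) = 1 + 1/x)
((4 - 4*(1 - 3))*23)*J(3, 3) = ((4 - 4*(1 - 3))*23)*((1 + 3)/3) = ((4 - 4*(-2))*23)*((1/3)*4) = ((4 - 4*(-2))*23)*(4/3) = ((4 + 8)*23)*(4/3) = (12*23)*(4/3) = 276*(4/3) = 368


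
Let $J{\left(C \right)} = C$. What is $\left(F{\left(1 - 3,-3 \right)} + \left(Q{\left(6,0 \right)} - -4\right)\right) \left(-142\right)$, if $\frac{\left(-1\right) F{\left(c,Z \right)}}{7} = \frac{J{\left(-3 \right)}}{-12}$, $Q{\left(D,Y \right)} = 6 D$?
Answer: $- \frac{10863}{2} \approx -5431.5$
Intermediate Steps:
$F{\left(c,Z \right)} = - \frac{7}{4}$ ($F{\left(c,Z \right)} = - 7 \left(- \frac{3}{-12}\right) = - 7 \left(\left(-3\right) \left(- \frac{1}{12}\right)\right) = \left(-7\right) \frac{1}{4} = - \frac{7}{4}$)
$\left(F{\left(1 - 3,-3 \right)} + \left(Q{\left(6,0 \right)} - -4\right)\right) \left(-142\right) = \left(- \frac{7}{4} + \left(6 \cdot 6 - -4\right)\right) \left(-142\right) = \left(- \frac{7}{4} + \left(36 + 4\right)\right) \left(-142\right) = \left(- \frac{7}{4} + 40\right) \left(-142\right) = \frac{153}{4} \left(-142\right) = - \frac{10863}{2}$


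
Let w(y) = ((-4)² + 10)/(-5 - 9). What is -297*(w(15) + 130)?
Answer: -266409/7 ≈ -38058.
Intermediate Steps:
w(y) = -13/7 (w(y) = (16 + 10)/(-14) = 26*(-1/14) = -13/7)
-297*(w(15) + 130) = -297*(-13/7 + 130) = -297*897/7 = -266409/7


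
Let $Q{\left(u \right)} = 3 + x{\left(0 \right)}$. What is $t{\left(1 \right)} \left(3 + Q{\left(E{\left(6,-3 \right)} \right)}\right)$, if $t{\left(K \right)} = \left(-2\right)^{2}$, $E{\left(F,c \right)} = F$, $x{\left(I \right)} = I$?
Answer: $24$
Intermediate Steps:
$t{\left(K \right)} = 4$
$Q{\left(u \right)} = 3$ ($Q{\left(u \right)} = 3 + 0 = 3$)
$t{\left(1 \right)} \left(3 + Q{\left(E{\left(6,-3 \right)} \right)}\right) = 4 \left(3 + 3\right) = 4 \cdot 6 = 24$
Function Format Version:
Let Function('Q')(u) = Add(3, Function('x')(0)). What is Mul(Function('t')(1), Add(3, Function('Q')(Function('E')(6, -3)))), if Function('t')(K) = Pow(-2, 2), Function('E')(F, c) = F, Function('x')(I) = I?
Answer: 24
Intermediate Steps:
Function('t')(K) = 4
Function('Q')(u) = 3 (Function('Q')(u) = Add(3, 0) = 3)
Mul(Function('t')(1), Add(3, Function('Q')(Function('E')(6, -3)))) = Mul(4, Add(3, 3)) = Mul(4, 6) = 24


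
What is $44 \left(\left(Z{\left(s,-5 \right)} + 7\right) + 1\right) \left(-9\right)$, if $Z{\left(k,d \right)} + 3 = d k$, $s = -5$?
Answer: $-11880$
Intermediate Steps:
$Z{\left(k,d \right)} = -3 + d k$
$44 \left(\left(Z{\left(s,-5 \right)} + 7\right) + 1\right) \left(-9\right) = 44 \left(\left(\left(-3 - -25\right) + 7\right) + 1\right) \left(-9\right) = 44 \left(\left(\left(-3 + 25\right) + 7\right) + 1\right) \left(-9\right) = 44 \left(\left(22 + 7\right) + 1\right) \left(-9\right) = 44 \left(29 + 1\right) \left(-9\right) = 44 \cdot 30 \left(-9\right) = 1320 \left(-9\right) = -11880$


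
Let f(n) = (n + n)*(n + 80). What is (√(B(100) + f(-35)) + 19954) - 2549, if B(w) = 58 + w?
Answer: 17405 + 4*I*√187 ≈ 17405.0 + 54.699*I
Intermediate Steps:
f(n) = 2*n*(80 + n) (f(n) = (2*n)*(80 + n) = 2*n*(80 + n))
(√(B(100) + f(-35)) + 19954) - 2549 = (√((58 + 100) + 2*(-35)*(80 - 35)) + 19954) - 2549 = (√(158 + 2*(-35)*45) + 19954) - 2549 = (√(158 - 3150) + 19954) - 2549 = (√(-2992) + 19954) - 2549 = (4*I*√187 + 19954) - 2549 = (19954 + 4*I*√187) - 2549 = 17405 + 4*I*√187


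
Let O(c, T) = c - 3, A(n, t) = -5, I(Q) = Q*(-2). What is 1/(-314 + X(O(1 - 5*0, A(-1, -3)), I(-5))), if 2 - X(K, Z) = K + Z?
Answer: -1/320 ≈ -0.0031250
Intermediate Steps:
I(Q) = -2*Q
O(c, T) = -3 + c
X(K, Z) = 2 - K - Z (X(K, Z) = 2 - (K + Z) = 2 + (-K - Z) = 2 - K - Z)
1/(-314 + X(O(1 - 5*0, A(-1, -3)), I(-5))) = 1/(-314 + (2 - (-3 + (1 - 5*0)) - (-2)*(-5))) = 1/(-314 + (2 - (-3 + (1 + 0)) - 1*10)) = 1/(-314 + (2 - (-3 + 1) - 10)) = 1/(-314 + (2 - 1*(-2) - 10)) = 1/(-314 + (2 + 2 - 10)) = 1/(-314 - 6) = 1/(-320) = -1/320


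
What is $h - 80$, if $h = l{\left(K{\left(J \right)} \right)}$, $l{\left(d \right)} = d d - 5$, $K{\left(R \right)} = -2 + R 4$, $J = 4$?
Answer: $111$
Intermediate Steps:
$K{\left(R \right)} = -2 + 4 R$
$l{\left(d \right)} = -5 + d^{2}$ ($l{\left(d \right)} = d^{2} - 5 = -5 + d^{2}$)
$h = 191$ ($h = -5 + \left(-2 + 4 \cdot 4\right)^{2} = -5 + \left(-2 + 16\right)^{2} = -5 + 14^{2} = -5 + 196 = 191$)
$h - 80 = 191 - 80 = 111$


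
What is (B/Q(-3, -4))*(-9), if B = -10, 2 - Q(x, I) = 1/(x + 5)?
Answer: 60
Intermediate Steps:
Q(x, I) = 2 - 1/(5 + x) (Q(x, I) = 2 - 1/(x + 5) = 2 - 1/(5 + x))
(B/Q(-3, -4))*(-9) = -10*(5 - 3)/(9 + 2*(-3))*(-9) = -10*2/(9 - 6)*(-9) = -10/((½)*3)*(-9) = -10/3/2*(-9) = -10*⅔*(-9) = -20/3*(-9) = 60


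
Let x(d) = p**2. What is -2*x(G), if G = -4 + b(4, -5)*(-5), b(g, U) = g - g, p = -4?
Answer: -32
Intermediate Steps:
b(g, U) = 0
G = -4 (G = -4 + 0*(-5) = -4 + 0 = -4)
x(d) = 16 (x(d) = (-4)**2 = 16)
-2*x(G) = -2*16 = -32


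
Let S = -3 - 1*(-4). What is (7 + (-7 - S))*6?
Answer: -6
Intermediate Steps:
S = 1 (S = -3 + 4 = 1)
(7 + (-7 - S))*6 = (7 + (-7 - 1*1))*6 = (7 + (-7 - 1))*6 = (7 - 8)*6 = -1*6 = -6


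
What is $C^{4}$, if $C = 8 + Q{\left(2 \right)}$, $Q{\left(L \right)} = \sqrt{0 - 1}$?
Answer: $\left(8 + i\right)^{4} \approx 3713.0 + 2016.0 i$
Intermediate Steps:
$Q{\left(L \right)} = i$ ($Q{\left(L \right)} = \sqrt{-1} = i$)
$C = 8 + i \approx 8.0 + 1.0 i$
$C^{4} = \left(8 + i\right)^{4}$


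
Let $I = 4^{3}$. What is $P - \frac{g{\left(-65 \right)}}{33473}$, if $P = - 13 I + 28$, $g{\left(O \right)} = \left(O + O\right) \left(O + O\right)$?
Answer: $- \frac{26929192}{33473} \approx -804.5$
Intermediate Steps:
$I = 64$
$g{\left(O \right)} = 4 O^{2}$ ($g{\left(O \right)} = 2 O 2 O = 4 O^{2}$)
$P = -804$ ($P = \left(-13\right) 64 + 28 = -832 + 28 = -804$)
$P - \frac{g{\left(-65 \right)}}{33473} = -804 - \frac{4 \left(-65\right)^{2}}{33473} = -804 - 4 \cdot 4225 \cdot \frac{1}{33473} = -804 - 16900 \cdot \frac{1}{33473} = -804 - \frac{16900}{33473} = - \frac{26929192}{33473}$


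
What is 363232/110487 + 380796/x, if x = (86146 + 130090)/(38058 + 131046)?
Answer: 1778698107454640/5972816733 ≈ 2.9780e+5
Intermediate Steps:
x = 54059/42276 (x = 216236/169104 = 216236*(1/169104) = 54059/42276 ≈ 1.2787)
363232/110487 + 380796/x = 363232/110487 + 380796/(54059/42276) = 363232*(1/110487) + 380796*(42276/54059) = 363232/110487 + 16098531696/54059 = 1778698107454640/5972816733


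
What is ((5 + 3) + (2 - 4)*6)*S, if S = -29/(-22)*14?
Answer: -812/11 ≈ -73.818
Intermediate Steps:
S = 203/11 (S = -29*(-1/22)*14 = (29/22)*14 = 203/11 ≈ 18.455)
((5 + 3) + (2 - 4)*6)*S = ((5 + 3) + (2 - 4)*6)*(203/11) = (8 - 2*6)*(203/11) = (8 - 12)*(203/11) = -4*203/11 = -812/11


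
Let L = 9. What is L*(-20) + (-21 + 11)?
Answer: -190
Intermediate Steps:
L*(-20) + (-21 + 11) = 9*(-20) + (-21 + 11) = -180 - 10 = -190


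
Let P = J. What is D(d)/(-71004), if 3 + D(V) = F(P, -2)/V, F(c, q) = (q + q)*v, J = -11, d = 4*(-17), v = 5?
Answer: 23/603534 ≈ 3.8109e-5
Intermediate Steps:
d = -68
P = -11
F(c, q) = 10*q (F(c, q) = (q + q)*5 = (2*q)*5 = 10*q)
D(V) = -3 - 20/V (D(V) = -3 + (10*(-2))/V = -3 - 20/V)
D(d)/(-71004) = (-3 - 20/(-68))/(-71004) = (-3 - 20*(-1/68))*(-1/71004) = (-3 + 5/17)*(-1/71004) = -46/17*(-1/71004) = 23/603534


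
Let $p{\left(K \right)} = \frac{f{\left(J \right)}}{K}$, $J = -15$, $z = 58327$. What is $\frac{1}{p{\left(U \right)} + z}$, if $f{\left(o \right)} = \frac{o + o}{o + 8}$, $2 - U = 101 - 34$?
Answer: $\frac{91}{5307751} \approx 1.7145 \cdot 10^{-5}$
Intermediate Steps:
$U = -65$ ($U = 2 - \left(101 - 34\right) = 2 - 67 = -65$)
$f{\left(o \right)} = \frac{2 o}{8 + o}$
$p{\left(K \right)} = \frac{30}{7 K}$ ($p{\left(K \right)} = \frac{2 \left(-15\right) \frac{1}{8 - 15}}{K} = \frac{2 \left(-15\right) \frac{1}{-7}}{K} = \frac{2 \left(-15\right) \left(- \frac{1}{7}\right)}{K} = \frac{30}{7 K}$)
$\frac{1}{p{\left(U \right)} + z} = \frac{1}{\frac{30}{7 \left(-65\right)} + 58327} = \frac{1}{\frac{30}{7} \left(- \frac{1}{65}\right) + 58327} = \frac{1}{- \frac{6}{91} + 58327} = \frac{1}{\frac{5307751}{91}} = \frac{91}{5307751}$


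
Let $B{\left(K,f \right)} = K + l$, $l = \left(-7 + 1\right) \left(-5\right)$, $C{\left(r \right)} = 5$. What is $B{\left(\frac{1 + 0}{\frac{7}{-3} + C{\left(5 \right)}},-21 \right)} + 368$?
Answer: $\frac{3187}{8} \approx 398.38$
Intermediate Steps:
$l = 30$ ($l = \left(-6\right) \left(-5\right) = 30$)
$B{\left(K,f \right)} = 30 + K$ ($B{\left(K,f \right)} = K + 30 = 30 + K$)
$B{\left(\frac{1 + 0}{\frac{7}{-3} + C{\left(5 \right)}},-21 \right)} + 368 = \left(30 + \frac{1 + 0}{\frac{7}{-3} + 5}\right) + 368 = \left(30 + 1 \frac{1}{7 \left(- \frac{1}{3}\right) + 5}\right) + 368 = \left(30 + 1 \frac{1}{- \frac{7}{3} + 5}\right) + 368 = \left(30 + 1 \frac{1}{\frac{8}{3}}\right) + 368 = \left(30 + 1 \cdot \frac{3}{8}\right) + 368 = \left(30 + \frac{3}{8}\right) + 368 = \frac{243}{8} + 368 = \frac{3187}{8}$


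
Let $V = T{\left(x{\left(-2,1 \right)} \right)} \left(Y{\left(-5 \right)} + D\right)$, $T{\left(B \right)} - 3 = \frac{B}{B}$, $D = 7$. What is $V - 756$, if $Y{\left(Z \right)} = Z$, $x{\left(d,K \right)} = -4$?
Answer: $-748$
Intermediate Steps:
$T{\left(B \right)} = 4$ ($T{\left(B \right)} = 3 + \frac{B}{B} = 3 + 1 = 4$)
$V = 8$ ($V = 4 \left(-5 + 7\right) = 4 \cdot 2 = 8$)
$V - 756 = 8 - 756 = -748$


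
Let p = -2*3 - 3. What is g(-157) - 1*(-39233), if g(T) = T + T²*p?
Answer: -182765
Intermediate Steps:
p = -9 (p = -6 - 3 = -9)
g(T) = T - 9*T² (g(T) = T + T²*(-9) = T - 9*T²)
g(-157) - 1*(-39233) = -157*(1 - 9*(-157)) - 1*(-39233) = -157*(1 + 1413) + 39233 = -157*1414 + 39233 = -221998 + 39233 = -182765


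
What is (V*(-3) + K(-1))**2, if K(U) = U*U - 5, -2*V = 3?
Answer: 1/4 ≈ 0.25000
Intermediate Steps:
V = -3/2 (V = -1/2*3 = -3/2 ≈ -1.5000)
K(U) = -5 + U**2 (K(U) = U**2 - 5 = -5 + U**2)
(V*(-3) + K(-1))**2 = (-3/2*(-3) + (-5 + (-1)**2))**2 = (9/2 + (-5 + 1))**2 = (9/2 - 4)**2 = (1/2)**2 = 1/4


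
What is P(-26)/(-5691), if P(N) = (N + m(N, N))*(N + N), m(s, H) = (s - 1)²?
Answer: 36556/5691 ≈ 6.4235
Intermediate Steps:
m(s, H) = (-1 + s)²
P(N) = 2*N*(N + (-1 + N)²) (P(N) = (N + (-1 + N)²)*(N + N) = (N + (-1 + N)²)*(2*N) = 2*N*(N + (-1 + N)²))
P(-26)/(-5691) = (2*(-26)*(-26 + (-1 - 26)²))/(-5691) = (2*(-26)*(-26 + (-27)²))*(-1/5691) = (2*(-26)*(-26 + 729))*(-1/5691) = (2*(-26)*703)*(-1/5691) = -36556*(-1/5691) = 36556/5691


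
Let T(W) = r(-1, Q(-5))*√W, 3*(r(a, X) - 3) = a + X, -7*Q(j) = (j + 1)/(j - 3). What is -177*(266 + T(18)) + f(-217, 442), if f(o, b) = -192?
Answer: -47274 - 19647*√2/14 ≈ -49259.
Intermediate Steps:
Q(j) = -(1 + j)/(7*(-3 + j)) (Q(j) = -(j + 1)/(7*(j - 3)) = -(1 + j)/(7*(-3 + j)))
r(a, X) = 3 + X/3 + a/3 (r(a, X) = 3 + (a + X)/3 = 3 + (X + a)/3 = 3 + (X/3 + a/3) = 3 + X/3 + a/3)
T(W) = 37*√W/14 (T(W) = (3 + ((-1 - 1*(-5))/(7*(-3 - 5)))/3 + (⅓)*(-1))*√W = (3 + ((⅐)*(-1 + 5)/(-8))/3 - ⅓)*√W = (3 + ((⅐)*(-⅛)*4)/3 - ⅓)*√W = (3 + (⅓)*(-1/14) - ⅓)*√W = (3 - 1/42 - ⅓)*√W = 37*√W/14)
-177*(266 + T(18)) + f(-217, 442) = -177*(266 + 37*√18/14) - 192 = -177*(266 + 37*(3*√2)/14) - 192 = -177*(266 + 111*√2/14) - 192 = (-47082 - 19647*√2/14) - 192 = -47274 - 19647*√2/14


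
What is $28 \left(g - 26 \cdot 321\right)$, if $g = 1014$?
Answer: $-205296$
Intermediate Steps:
$28 \left(g - 26 \cdot 321\right) = 28 \left(1014 - 26 \cdot 321\right) = 28 \left(1014 - 8346\right) = 28 \left(-7332\right) = -205296$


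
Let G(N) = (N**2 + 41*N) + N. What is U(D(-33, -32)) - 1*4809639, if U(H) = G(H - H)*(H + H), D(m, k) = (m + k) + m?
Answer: -4809639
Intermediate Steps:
G(N) = N**2 + 42*N
D(m, k) = k + 2*m (D(m, k) = (k + m) + m = k + 2*m)
U(H) = 0 (U(H) = ((H - H)*(42 + (H - H)))*(H + H) = (0*(42 + 0))*(2*H) = (0*42)*(2*H) = 0*(2*H) = 0)
U(D(-33, -32)) - 1*4809639 = 0 - 1*4809639 = 0 - 4809639 = -4809639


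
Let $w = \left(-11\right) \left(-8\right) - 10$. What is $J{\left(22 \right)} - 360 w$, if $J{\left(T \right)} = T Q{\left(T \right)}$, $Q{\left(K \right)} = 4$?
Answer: $-27992$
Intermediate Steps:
$w = 78$ ($w = 88 - 10 = 78$)
$J{\left(T \right)} = 4 T$ ($J{\left(T \right)} = T 4 = 4 T$)
$J{\left(22 \right)} - 360 w = 4 \cdot 22 - 28080 = 88 - 28080 = -27992$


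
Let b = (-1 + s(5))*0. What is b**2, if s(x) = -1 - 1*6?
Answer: 0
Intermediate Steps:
s(x) = -7 (s(x) = -1 - 6 = -7)
b = 0 (b = (-1 - 7)*0 = -8*0 = 0)
b**2 = 0**2 = 0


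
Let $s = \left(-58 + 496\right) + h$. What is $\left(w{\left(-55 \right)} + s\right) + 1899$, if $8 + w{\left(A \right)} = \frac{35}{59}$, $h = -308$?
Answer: $\frac{119274}{59} \approx 2021.6$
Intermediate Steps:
$s = 130$ ($s = \left(-58 + 496\right) - 308 = 438 - 308 = 130$)
$w{\left(A \right)} = - \frac{437}{59}$ ($w{\left(A \right)} = -8 + \frac{35}{59} = - \frac{437}{59}$)
$\left(w{\left(-55 \right)} + s\right) + 1899 = \left(- \frac{437}{59} + 130\right) + 1899 = \frac{7233}{59} + 1899 = \frac{119274}{59}$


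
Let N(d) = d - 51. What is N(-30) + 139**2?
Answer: 19240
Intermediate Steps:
N(d) = -51 + d
N(-30) + 139**2 = (-51 - 30) + 139**2 = -81 + 19321 = 19240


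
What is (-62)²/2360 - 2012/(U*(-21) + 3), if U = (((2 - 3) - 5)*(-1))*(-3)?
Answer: -820939/224790 ≈ -3.6520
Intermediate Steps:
U = -18 (U = ((-1 - 5)*(-1))*(-3) = -6*(-1)*(-3) = 6*(-3) = -18)
(-62)²/2360 - 2012/(U*(-21) + 3) = (-62)²/2360 - 2012/(-18*(-21) + 3) = 3844*(1/2360) - 2012/(378 + 3) = 961/590 - 2012/381 = -820939/224790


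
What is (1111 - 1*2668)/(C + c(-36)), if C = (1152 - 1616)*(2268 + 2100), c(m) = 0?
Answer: 519/675584 ≈ 0.00076822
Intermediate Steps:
C = -2026752 (C = -464*4368 = -2026752)
(1111 - 1*2668)/(C + c(-36)) = (1111 - 1*2668)/(-2026752 + 0) = (1111 - 2668)/(-2026752) = -1557*(-1/2026752) = 519/675584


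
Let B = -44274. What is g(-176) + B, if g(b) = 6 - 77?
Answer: -44345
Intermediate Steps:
g(b) = -71
g(-176) + B = -71 - 44274 = -44345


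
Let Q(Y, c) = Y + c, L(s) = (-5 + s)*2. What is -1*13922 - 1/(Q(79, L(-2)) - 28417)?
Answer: -394716543/28352 ≈ -13922.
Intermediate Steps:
L(s) = -10 + 2*s
-1*13922 - 1/(Q(79, L(-2)) - 28417) = -1*13922 - 1/((79 + (-10 + 2*(-2))) - 28417) = -13922 - 1/((79 + (-10 - 4)) - 28417) = -13922 - 1/((79 - 14) - 28417) = -13922 - 1/(65 - 28417) = -13922 - 1/(-28352) = -13922 - 1*(-1/28352) = -13922 + 1/28352 = -394716543/28352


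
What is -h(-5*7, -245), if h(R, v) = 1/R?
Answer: 1/35 ≈ 0.028571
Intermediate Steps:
-h(-5*7, -245) = -1/((-5*7)) = -1/(-35) = -1*(-1/35) = 1/35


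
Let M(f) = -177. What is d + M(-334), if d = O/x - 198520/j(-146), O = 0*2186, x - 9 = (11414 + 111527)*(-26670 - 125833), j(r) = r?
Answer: 86339/73 ≈ 1182.7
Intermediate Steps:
x = -18748871314 (x = 9 + (11414 + 111527)*(-26670 - 125833) = 9 + 122941*(-152503) = 9 - 18748871323 = -18748871314)
O = 0
d = 99260/73 (d = 0/(-18748871314) - 198520/(-146) = 0*(-1/18748871314) - 198520*(-1/146) = 0 + 99260/73 = 99260/73 ≈ 1359.7)
d + M(-334) = 99260/73 - 177 = 86339/73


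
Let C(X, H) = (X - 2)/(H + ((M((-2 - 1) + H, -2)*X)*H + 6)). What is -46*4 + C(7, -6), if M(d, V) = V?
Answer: -15451/84 ≈ -183.94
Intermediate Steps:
C(X, H) = (-2 + X)/(6 + H - 2*H*X) (C(X, H) = (X - 2)/(H + ((-2*X)*H + 6)) = (-2 + X)/(H + (-2*H*X + 6)) = (-2 + X)/(H + (6 - 2*H*X)) = (-2 + X)/(6 + H - 2*H*X))
-46*4 + C(7, -6) = -46*4 + (-2 + 7)/(6 - 6 - 2*(-6)*7) = -184 + 5/(6 - 6 + 84) = -184 + 5/84 = -15451/84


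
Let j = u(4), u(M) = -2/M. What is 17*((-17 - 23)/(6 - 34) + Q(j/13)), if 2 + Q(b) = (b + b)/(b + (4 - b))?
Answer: -3655/364 ≈ -10.041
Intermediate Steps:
j = -½ (j = -2/4 = -2*¼ = -½ ≈ -0.50000)
Q(b) = -2 + b/2 (Q(b) = -2 + (b + b)/(b + (4 - b)) = -2 + (2*b)/4 = -2 + (2*b)*(¼) = -2 + b/2)
17*((-17 - 23)/(6 - 34) + Q(j/13)) = 17*((-17 - 23)/(6 - 34) + (-2 + (-½/13)/2)) = 17*(-40/(-28) + (-2 + (-½*1/13)/2)) = 17*(-40*(-1/28) + (-2 + (½)*(-1/26))) = 17*(10/7 + (-2 - 1/52)) = 17*(10/7 - 105/52) = 17*(-215/364) = -3655/364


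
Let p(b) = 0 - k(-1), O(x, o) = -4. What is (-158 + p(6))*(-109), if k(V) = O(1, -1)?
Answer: 16786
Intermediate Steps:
k(V) = -4
p(b) = 4 (p(b) = 0 - 1*(-4) = 0 + 4 = 4)
(-158 + p(6))*(-109) = (-158 + 4)*(-109) = -154*(-109) = 16786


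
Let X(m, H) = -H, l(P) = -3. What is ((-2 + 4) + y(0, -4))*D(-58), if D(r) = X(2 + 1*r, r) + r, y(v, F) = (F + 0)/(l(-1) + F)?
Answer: 0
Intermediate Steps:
y(v, F) = F/(-3 + F) (y(v, F) = (F + 0)/(-3 + F) = F/(-3 + F))
D(r) = 0 (D(r) = -r + r = 0)
((-2 + 4) + y(0, -4))*D(-58) = ((-2 + 4) - 4/(-3 - 4))*0 = (2 - 4/(-7))*0 = (2 - 4*(-⅐))*0 = (2 + 4/7)*0 = (18/7)*0 = 0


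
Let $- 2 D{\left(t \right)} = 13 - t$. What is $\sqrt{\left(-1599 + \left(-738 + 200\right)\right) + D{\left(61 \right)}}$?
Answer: $i \sqrt{2113} \approx 45.967 i$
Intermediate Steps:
$D{\left(t \right)} = - \frac{13}{2} + \frac{t}{2}$ ($D{\left(t \right)} = - \frac{13 - t}{2} = - \frac{13}{2} + \frac{t}{2}$)
$\sqrt{\left(-1599 + \left(-738 + 200\right)\right) + D{\left(61 \right)}} = \sqrt{\left(-1599 + \left(-738 + 200\right)\right) + \left(- \frac{13}{2} + \frac{1}{2} \cdot 61\right)} = \sqrt{\left(-1599 - 538\right) + \left(- \frac{13}{2} + \frac{61}{2}\right)} = \sqrt{-2137 + 24} = \sqrt{-2113} = i \sqrt{2113}$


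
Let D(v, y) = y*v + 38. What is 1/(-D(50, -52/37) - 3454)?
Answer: -37/126604 ≈ -0.00029225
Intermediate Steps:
D(v, y) = 38 + v*y (D(v, y) = v*y + 38 = 38 + v*y)
1/(-D(50, -52/37) - 3454) = 1/(-(38 + 50*(-52/37)) - 3454) = 1/(-(38 - 2600/37) - 3454) = 1/(-1*(-1194/37) - 3454) = 1/(1194/37 - 3454) = 1/(-126604/37) = -37/126604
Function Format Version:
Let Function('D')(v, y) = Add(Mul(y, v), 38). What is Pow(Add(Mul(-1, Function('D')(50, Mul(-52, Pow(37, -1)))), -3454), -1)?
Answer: Rational(-37, 126604) ≈ -0.00029225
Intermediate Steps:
Function('D')(v, y) = Add(38, Mul(v, y)) (Function('D')(v, y) = Add(Mul(v, y), 38) = Add(38, Mul(v, y)))
Pow(Add(Mul(-1, Function('D')(50, Mul(-52, Pow(37, -1)))), -3454), -1) = Pow(Add(Mul(-1, Add(38, Mul(50, Mul(-52, Pow(37, -1))))), -3454), -1) = Pow(Add(Mul(-1, Add(38, Mul(50, Mul(-52, Rational(1, 37))))), -3454), -1) = Pow(Add(Mul(-1, Add(38, Mul(50, Rational(-52, 37)))), -3454), -1) = Pow(Add(Mul(-1, Add(38, Rational(-2600, 37))), -3454), -1) = Pow(Add(Mul(-1, Rational(-1194, 37)), -3454), -1) = Pow(Add(Rational(1194, 37), -3454), -1) = Pow(Rational(-126604, 37), -1) = Rational(-37, 126604)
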